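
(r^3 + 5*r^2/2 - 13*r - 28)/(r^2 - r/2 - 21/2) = (r^2 + 6*r + 8)/(r + 3)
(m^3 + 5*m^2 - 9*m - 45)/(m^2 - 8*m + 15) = (m^2 + 8*m + 15)/(m - 5)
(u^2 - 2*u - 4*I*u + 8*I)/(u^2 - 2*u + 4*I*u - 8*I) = (u - 4*I)/(u + 4*I)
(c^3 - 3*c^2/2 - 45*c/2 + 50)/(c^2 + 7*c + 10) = (c^2 - 13*c/2 + 10)/(c + 2)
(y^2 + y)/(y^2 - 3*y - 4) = y/(y - 4)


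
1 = 1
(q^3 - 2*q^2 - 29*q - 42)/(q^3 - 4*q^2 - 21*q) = (q + 2)/q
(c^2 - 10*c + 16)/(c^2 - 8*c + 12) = (c - 8)/(c - 6)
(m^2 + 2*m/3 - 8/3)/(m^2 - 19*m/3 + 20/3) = (m + 2)/(m - 5)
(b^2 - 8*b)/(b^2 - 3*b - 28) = b*(8 - b)/(-b^2 + 3*b + 28)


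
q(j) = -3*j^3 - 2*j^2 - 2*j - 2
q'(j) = -9*j^2 - 4*j - 2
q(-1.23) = 3.02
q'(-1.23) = -10.70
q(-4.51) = 241.54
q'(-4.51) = -167.02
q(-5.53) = 455.24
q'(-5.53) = -255.11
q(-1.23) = 3.02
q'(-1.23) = -10.70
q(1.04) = -9.62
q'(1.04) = -15.89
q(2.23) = -49.67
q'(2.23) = -55.68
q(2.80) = -89.14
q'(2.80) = -83.76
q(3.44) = -154.67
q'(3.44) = -122.26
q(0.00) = -2.00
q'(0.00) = -2.00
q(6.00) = -734.00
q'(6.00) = -350.00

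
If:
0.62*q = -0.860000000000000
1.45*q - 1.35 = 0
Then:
No Solution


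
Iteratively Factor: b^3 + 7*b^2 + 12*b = (b + 3)*(b^2 + 4*b) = b*(b + 3)*(b + 4)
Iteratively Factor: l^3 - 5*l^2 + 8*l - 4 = (l - 1)*(l^2 - 4*l + 4) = (l - 2)*(l - 1)*(l - 2)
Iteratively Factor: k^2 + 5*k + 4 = (k + 1)*(k + 4)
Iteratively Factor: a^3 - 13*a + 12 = (a - 1)*(a^2 + a - 12) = (a - 3)*(a - 1)*(a + 4)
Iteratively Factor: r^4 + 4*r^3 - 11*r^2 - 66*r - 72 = (r + 2)*(r^3 + 2*r^2 - 15*r - 36) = (r + 2)*(r + 3)*(r^2 - r - 12) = (r - 4)*(r + 2)*(r + 3)*(r + 3)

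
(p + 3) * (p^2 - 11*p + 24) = p^3 - 8*p^2 - 9*p + 72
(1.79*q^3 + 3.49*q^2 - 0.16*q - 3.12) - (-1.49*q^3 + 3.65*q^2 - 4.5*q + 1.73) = 3.28*q^3 - 0.16*q^2 + 4.34*q - 4.85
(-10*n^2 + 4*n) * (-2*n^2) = 20*n^4 - 8*n^3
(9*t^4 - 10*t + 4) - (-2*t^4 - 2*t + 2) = 11*t^4 - 8*t + 2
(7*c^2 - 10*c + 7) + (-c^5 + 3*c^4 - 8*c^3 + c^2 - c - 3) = -c^5 + 3*c^4 - 8*c^3 + 8*c^2 - 11*c + 4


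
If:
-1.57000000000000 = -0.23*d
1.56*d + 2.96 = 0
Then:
No Solution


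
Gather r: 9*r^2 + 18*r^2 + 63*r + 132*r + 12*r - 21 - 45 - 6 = 27*r^2 + 207*r - 72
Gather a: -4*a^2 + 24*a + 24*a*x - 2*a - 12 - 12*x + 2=-4*a^2 + a*(24*x + 22) - 12*x - 10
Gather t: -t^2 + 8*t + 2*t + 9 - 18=-t^2 + 10*t - 9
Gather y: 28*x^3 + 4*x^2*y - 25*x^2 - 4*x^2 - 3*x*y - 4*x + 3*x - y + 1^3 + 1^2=28*x^3 - 29*x^2 - x + y*(4*x^2 - 3*x - 1) + 2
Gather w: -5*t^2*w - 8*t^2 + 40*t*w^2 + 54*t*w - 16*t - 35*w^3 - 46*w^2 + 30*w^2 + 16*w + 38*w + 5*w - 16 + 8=-8*t^2 - 16*t - 35*w^3 + w^2*(40*t - 16) + w*(-5*t^2 + 54*t + 59) - 8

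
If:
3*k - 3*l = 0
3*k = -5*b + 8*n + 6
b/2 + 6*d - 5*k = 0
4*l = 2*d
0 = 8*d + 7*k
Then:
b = 0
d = 0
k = 0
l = 0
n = -3/4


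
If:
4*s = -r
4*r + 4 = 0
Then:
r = -1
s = 1/4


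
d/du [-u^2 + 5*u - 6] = 5 - 2*u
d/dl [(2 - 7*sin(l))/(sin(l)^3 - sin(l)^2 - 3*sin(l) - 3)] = (14*sin(l)^3 - 13*sin(l)^2 + 4*sin(l) + 27)*cos(l)/(sin(l)^3 - sin(l)^2 - 3*sin(l) - 3)^2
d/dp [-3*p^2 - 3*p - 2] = -6*p - 3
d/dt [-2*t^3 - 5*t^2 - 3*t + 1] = -6*t^2 - 10*t - 3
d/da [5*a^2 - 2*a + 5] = 10*a - 2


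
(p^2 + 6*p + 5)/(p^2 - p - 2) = (p + 5)/(p - 2)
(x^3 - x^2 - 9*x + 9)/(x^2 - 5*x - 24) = (x^2 - 4*x + 3)/(x - 8)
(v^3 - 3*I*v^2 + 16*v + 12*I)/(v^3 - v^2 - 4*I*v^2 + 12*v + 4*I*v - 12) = (v + I)/(v - 1)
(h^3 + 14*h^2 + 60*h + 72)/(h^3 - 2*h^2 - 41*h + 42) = (h^2 + 8*h + 12)/(h^2 - 8*h + 7)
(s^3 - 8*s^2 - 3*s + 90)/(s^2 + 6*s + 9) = (s^2 - 11*s + 30)/(s + 3)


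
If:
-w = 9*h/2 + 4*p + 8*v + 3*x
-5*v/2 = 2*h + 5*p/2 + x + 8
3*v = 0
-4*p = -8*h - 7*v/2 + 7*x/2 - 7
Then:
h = 19*x/112 - 99/56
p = -15*x/28 - 25/14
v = 0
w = 1691/112 - 363*x/224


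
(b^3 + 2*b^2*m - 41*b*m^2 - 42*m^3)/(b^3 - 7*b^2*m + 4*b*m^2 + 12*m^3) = (b + 7*m)/(b - 2*m)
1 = 1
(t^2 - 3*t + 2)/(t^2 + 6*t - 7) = (t - 2)/(t + 7)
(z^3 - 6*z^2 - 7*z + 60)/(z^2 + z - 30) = (z^2 - z - 12)/(z + 6)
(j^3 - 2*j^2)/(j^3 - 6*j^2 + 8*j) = j/(j - 4)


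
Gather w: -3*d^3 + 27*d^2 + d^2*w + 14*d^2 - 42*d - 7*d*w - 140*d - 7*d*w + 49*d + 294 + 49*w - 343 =-3*d^3 + 41*d^2 - 133*d + w*(d^2 - 14*d + 49) - 49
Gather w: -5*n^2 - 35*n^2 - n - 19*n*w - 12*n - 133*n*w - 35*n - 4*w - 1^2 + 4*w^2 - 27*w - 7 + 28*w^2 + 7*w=-40*n^2 - 48*n + 32*w^2 + w*(-152*n - 24) - 8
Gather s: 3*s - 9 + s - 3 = 4*s - 12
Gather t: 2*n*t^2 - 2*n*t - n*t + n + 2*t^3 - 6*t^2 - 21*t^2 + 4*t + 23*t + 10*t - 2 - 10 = n + 2*t^3 + t^2*(2*n - 27) + t*(37 - 3*n) - 12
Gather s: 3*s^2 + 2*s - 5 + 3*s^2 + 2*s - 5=6*s^2 + 4*s - 10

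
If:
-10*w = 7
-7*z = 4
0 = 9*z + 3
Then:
No Solution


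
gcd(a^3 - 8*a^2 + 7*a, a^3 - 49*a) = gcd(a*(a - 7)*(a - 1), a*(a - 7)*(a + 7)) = a^2 - 7*a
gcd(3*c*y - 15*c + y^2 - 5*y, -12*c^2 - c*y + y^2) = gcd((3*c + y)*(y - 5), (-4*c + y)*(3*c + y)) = 3*c + y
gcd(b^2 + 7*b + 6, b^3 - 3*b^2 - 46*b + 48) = b + 6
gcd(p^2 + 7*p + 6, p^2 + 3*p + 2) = p + 1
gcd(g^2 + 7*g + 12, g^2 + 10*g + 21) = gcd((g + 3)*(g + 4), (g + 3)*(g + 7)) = g + 3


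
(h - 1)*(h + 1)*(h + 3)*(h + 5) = h^4 + 8*h^3 + 14*h^2 - 8*h - 15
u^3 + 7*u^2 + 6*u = u*(u + 1)*(u + 6)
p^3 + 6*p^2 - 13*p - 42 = (p - 3)*(p + 2)*(p + 7)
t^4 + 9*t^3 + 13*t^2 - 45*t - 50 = (t - 2)*(t + 1)*(t + 5)^2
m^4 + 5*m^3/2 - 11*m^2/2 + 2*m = m*(m - 1)*(m - 1/2)*(m + 4)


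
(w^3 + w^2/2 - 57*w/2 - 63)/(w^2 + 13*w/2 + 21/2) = w - 6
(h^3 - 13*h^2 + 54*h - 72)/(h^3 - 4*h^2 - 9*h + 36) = (h - 6)/(h + 3)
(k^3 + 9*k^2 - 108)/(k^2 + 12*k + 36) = k - 3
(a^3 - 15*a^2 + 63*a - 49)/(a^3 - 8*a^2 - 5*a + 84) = (a^2 - 8*a + 7)/(a^2 - a - 12)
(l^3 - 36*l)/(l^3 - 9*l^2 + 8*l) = (l^2 - 36)/(l^2 - 9*l + 8)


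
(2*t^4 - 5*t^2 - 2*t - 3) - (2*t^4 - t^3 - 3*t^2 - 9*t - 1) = t^3 - 2*t^2 + 7*t - 2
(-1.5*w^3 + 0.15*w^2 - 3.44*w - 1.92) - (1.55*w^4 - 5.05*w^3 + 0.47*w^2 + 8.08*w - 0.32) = -1.55*w^4 + 3.55*w^3 - 0.32*w^2 - 11.52*w - 1.6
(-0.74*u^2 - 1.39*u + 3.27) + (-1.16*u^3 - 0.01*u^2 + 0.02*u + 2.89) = -1.16*u^3 - 0.75*u^2 - 1.37*u + 6.16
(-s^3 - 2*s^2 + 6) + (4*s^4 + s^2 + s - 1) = 4*s^4 - s^3 - s^2 + s + 5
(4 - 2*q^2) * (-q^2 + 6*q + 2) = 2*q^4 - 12*q^3 - 8*q^2 + 24*q + 8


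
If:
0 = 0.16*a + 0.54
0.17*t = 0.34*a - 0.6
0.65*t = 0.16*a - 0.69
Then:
No Solution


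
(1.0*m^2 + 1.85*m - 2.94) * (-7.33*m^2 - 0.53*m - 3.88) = -7.33*m^4 - 14.0905*m^3 + 16.6897*m^2 - 5.6198*m + 11.4072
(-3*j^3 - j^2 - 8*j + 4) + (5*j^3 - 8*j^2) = 2*j^3 - 9*j^2 - 8*j + 4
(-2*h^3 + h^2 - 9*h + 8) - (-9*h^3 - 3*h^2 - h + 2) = 7*h^3 + 4*h^2 - 8*h + 6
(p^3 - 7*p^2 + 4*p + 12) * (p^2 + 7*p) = p^5 - 45*p^3 + 40*p^2 + 84*p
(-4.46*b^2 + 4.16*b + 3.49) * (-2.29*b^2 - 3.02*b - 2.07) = 10.2134*b^4 + 3.9428*b^3 - 11.3231*b^2 - 19.151*b - 7.2243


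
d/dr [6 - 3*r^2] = -6*r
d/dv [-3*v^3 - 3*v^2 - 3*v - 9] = -9*v^2 - 6*v - 3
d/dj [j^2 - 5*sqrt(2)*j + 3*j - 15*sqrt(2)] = 2*j - 5*sqrt(2) + 3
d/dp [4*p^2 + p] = 8*p + 1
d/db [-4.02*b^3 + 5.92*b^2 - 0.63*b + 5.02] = -12.06*b^2 + 11.84*b - 0.63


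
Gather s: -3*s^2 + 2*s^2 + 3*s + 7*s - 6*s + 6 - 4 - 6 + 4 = -s^2 + 4*s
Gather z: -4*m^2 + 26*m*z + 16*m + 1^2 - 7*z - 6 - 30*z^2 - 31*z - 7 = -4*m^2 + 16*m - 30*z^2 + z*(26*m - 38) - 12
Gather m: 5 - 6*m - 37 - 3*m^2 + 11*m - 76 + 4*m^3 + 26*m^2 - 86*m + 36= 4*m^3 + 23*m^2 - 81*m - 72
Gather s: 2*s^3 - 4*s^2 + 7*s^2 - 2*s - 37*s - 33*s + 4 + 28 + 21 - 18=2*s^3 + 3*s^2 - 72*s + 35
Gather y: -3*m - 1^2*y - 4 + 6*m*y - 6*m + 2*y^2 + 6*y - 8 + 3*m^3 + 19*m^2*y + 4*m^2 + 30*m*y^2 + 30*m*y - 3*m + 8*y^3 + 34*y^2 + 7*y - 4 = 3*m^3 + 4*m^2 - 12*m + 8*y^3 + y^2*(30*m + 36) + y*(19*m^2 + 36*m + 12) - 16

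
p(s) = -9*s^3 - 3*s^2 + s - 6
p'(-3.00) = -224.00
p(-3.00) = 207.00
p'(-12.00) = -3815.00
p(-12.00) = 15102.00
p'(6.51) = -1182.32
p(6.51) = -2609.68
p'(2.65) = -204.51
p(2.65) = -191.90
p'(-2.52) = -155.34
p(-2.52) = 116.46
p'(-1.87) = -82.20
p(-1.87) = 40.49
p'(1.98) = -116.73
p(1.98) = -85.64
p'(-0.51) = -2.96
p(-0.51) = -6.10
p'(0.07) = 0.45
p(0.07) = -5.95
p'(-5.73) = -851.11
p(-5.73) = 1582.96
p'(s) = -27*s^2 - 6*s + 1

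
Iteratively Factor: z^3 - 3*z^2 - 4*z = (z + 1)*(z^2 - 4*z) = (z - 4)*(z + 1)*(z)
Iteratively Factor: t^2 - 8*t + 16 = (t - 4)*(t - 4)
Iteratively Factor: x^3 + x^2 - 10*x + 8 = (x - 1)*(x^2 + 2*x - 8) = (x - 2)*(x - 1)*(x + 4)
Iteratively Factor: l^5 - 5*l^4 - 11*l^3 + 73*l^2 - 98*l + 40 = (l - 2)*(l^4 - 3*l^3 - 17*l^2 + 39*l - 20) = (l - 2)*(l + 4)*(l^3 - 7*l^2 + 11*l - 5) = (l - 2)*(l - 1)*(l + 4)*(l^2 - 6*l + 5) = (l - 5)*(l - 2)*(l - 1)*(l + 4)*(l - 1)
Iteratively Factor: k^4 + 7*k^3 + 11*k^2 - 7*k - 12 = (k + 1)*(k^3 + 6*k^2 + 5*k - 12) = (k + 1)*(k + 3)*(k^2 + 3*k - 4) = (k + 1)*(k + 3)*(k + 4)*(k - 1)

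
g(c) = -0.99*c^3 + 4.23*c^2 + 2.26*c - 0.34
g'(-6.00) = -155.42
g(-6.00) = 352.22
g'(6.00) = -53.90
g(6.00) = -48.34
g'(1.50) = 8.27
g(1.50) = 9.23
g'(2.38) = 5.57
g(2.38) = 15.65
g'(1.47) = 8.28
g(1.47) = 8.98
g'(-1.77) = -22.02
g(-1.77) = 14.40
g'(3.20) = -1.08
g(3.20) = 17.77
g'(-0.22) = 0.26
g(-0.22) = -0.62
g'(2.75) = 3.06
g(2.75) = 17.28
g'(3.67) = -6.69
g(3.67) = 15.99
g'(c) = -2.97*c^2 + 8.46*c + 2.26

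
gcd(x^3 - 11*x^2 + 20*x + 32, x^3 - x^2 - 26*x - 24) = x + 1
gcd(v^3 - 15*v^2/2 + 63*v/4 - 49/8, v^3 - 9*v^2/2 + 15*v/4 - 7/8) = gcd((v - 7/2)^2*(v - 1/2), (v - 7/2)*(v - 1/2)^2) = v^2 - 4*v + 7/4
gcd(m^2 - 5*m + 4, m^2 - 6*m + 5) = m - 1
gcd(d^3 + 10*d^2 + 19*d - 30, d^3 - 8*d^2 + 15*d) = 1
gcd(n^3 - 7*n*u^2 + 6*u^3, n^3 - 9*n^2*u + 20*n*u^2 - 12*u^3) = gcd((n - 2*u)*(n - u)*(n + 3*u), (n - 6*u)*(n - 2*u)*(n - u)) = n^2 - 3*n*u + 2*u^2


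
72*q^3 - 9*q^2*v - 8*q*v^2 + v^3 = (-8*q + v)*(-3*q + v)*(3*q + v)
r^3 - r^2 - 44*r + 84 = (r - 6)*(r - 2)*(r + 7)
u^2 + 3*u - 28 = (u - 4)*(u + 7)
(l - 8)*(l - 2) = l^2 - 10*l + 16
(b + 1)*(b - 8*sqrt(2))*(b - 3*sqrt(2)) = b^3 - 11*sqrt(2)*b^2 + b^2 - 11*sqrt(2)*b + 48*b + 48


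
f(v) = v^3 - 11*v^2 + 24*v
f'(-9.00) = 465.00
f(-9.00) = -1836.00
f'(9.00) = 69.00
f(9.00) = 54.00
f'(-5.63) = 242.95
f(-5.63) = -662.24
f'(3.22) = -15.73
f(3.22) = -3.39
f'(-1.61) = 67.20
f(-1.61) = -71.33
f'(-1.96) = 78.64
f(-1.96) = -96.83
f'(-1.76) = 72.01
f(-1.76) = -81.77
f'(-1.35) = 59.17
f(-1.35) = -54.91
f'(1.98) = -7.80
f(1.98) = 12.16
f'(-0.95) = 47.61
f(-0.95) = -33.58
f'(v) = 3*v^2 - 22*v + 24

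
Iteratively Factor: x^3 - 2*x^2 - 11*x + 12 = (x - 4)*(x^2 + 2*x - 3) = (x - 4)*(x + 3)*(x - 1)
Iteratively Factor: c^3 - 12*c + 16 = (c - 2)*(c^2 + 2*c - 8) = (c - 2)^2*(c + 4)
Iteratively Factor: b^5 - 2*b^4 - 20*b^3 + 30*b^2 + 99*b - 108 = (b - 4)*(b^4 + 2*b^3 - 12*b^2 - 18*b + 27) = (b - 4)*(b + 3)*(b^3 - b^2 - 9*b + 9) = (b - 4)*(b - 3)*(b + 3)*(b^2 + 2*b - 3) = (b - 4)*(b - 3)*(b + 3)^2*(b - 1)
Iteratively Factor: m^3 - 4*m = (m)*(m^2 - 4) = m*(m + 2)*(m - 2)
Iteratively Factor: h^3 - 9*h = (h + 3)*(h^2 - 3*h) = h*(h + 3)*(h - 3)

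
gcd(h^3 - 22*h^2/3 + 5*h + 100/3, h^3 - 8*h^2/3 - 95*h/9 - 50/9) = h^2 - 10*h/3 - 25/3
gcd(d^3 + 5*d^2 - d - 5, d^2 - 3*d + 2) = d - 1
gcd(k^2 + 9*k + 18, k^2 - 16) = 1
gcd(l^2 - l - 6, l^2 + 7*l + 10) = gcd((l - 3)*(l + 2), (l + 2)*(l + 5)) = l + 2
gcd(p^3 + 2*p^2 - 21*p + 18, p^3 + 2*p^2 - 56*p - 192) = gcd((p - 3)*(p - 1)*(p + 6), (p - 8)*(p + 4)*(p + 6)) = p + 6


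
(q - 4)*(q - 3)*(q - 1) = q^3 - 8*q^2 + 19*q - 12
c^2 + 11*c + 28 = (c + 4)*(c + 7)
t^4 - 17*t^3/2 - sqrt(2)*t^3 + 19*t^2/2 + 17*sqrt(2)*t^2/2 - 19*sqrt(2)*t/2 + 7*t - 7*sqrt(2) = (t - 7)*(t - 2)*(t + 1/2)*(t - sqrt(2))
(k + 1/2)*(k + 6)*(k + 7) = k^3 + 27*k^2/2 + 97*k/2 + 21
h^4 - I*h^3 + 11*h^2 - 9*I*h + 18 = (h - 3*I)*(h - 2*I)*(h + I)*(h + 3*I)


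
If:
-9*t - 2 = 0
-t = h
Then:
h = 2/9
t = -2/9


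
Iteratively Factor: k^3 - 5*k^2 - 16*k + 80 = (k - 5)*(k^2 - 16) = (k - 5)*(k - 4)*(k + 4)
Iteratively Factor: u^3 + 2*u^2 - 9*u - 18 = (u + 3)*(u^2 - u - 6) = (u - 3)*(u + 3)*(u + 2)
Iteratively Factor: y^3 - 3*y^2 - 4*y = (y + 1)*(y^2 - 4*y) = y*(y + 1)*(y - 4)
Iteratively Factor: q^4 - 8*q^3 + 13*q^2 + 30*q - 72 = (q - 3)*(q^3 - 5*q^2 - 2*q + 24) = (q - 3)^2*(q^2 - 2*q - 8) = (q - 4)*(q - 3)^2*(q + 2)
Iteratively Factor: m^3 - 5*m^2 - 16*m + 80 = (m + 4)*(m^2 - 9*m + 20) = (m - 5)*(m + 4)*(m - 4)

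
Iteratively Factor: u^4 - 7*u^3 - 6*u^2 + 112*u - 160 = (u - 2)*(u^3 - 5*u^2 - 16*u + 80) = (u - 5)*(u - 2)*(u^2 - 16) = (u - 5)*(u - 2)*(u + 4)*(u - 4)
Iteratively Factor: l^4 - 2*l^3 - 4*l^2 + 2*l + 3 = (l + 1)*(l^3 - 3*l^2 - l + 3) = (l - 1)*(l + 1)*(l^2 - 2*l - 3) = (l - 1)*(l + 1)^2*(l - 3)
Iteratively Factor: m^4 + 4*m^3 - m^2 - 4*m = (m)*(m^3 + 4*m^2 - m - 4) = m*(m + 1)*(m^2 + 3*m - 4) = m*(m - 1)*(m + 1)*(m + 4)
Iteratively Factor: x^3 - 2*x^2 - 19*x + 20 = (x - 5)*(x^2 + 3*x - 4) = (x - 5)*(x - 1)*(x + 4)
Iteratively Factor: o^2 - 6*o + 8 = (o - 2)*(o - 4)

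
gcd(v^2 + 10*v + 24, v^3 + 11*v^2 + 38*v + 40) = v + 4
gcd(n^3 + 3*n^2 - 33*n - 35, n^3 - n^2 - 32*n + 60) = n - 5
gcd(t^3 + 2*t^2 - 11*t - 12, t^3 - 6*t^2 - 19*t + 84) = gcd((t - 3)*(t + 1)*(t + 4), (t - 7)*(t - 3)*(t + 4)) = t^2 + t - 12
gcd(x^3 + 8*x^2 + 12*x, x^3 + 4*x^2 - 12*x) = x^2 + 6*x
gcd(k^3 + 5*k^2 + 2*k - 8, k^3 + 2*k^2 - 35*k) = 1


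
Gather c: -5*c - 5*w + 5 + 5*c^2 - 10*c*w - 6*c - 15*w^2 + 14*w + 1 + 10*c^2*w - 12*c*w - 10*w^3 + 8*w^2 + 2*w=c^2*(10*w + 5) + c*(-22*w - 11) - 10*w^3 - 7*w^2 + 11*w + 6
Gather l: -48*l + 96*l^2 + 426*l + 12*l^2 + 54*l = 108*l^2 + 432*l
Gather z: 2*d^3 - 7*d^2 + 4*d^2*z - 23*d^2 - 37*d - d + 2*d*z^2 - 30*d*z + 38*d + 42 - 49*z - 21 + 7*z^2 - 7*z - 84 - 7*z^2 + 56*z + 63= 2*d^3 - 30*d^2 + 2*d*z^2 + z*(4*d^2 - 30*d)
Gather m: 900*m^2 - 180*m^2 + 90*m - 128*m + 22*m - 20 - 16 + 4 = 720*m^2 - 16*m - 32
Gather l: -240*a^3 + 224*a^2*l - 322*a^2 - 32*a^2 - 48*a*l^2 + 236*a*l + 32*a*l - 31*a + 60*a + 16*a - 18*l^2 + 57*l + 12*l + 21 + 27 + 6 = -240*a^3 - 354*a^2 + 45*a + l^2*(-48*a - 18) + l*(224*a^2 + 268*a + 69) + 54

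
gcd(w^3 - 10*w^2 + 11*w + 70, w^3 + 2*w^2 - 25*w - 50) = w^2 - 3*w - 10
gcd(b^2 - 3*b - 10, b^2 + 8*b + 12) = b + 2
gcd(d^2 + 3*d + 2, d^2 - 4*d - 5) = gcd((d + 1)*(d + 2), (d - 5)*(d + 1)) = d + 1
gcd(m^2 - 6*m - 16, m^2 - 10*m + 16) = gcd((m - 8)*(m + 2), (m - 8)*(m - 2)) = m - 8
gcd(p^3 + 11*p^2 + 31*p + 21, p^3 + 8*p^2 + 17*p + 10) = p + 1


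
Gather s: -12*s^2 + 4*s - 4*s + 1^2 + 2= 3 - 12*s^2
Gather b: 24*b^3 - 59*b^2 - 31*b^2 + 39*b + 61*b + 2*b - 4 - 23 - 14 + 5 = 24*b^3 - 90*b^2 + 102*b - 36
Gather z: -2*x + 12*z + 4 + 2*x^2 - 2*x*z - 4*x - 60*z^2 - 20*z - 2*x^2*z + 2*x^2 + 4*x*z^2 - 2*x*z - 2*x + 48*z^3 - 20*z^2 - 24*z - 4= 4*x^2 - 8*x + 48*z^3 + z^2*(4*x - 80) + z*(-2*x^2 - 4*x - 32)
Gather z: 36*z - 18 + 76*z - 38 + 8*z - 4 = 120*z - 60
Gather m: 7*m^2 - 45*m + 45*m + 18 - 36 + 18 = 7*m^2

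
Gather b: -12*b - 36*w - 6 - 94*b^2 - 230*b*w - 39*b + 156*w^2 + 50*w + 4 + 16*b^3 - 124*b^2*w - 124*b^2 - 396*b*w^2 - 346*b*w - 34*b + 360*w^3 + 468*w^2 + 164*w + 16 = 16*b^3 + b^2*(-124*w - 218) + b*(-396*w^2 - 576*w - 85) + 360*w^3 + 624*w^2 + 178*w + 14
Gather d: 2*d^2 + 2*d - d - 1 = 2*d^2 + d - 1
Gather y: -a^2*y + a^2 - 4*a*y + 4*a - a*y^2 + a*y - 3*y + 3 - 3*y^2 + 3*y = a^2 + 4*a + y^2*(-a - 3) + y*(-a^2 - 3*a) + 3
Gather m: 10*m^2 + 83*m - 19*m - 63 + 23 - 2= 10*m^2 + 64*m - 42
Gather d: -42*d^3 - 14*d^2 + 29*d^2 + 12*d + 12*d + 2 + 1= -42*d^3 + 15*d^2 + 24*d + 3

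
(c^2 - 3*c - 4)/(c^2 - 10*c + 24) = (c + 1)/(c - 6)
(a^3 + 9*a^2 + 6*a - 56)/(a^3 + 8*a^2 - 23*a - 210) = (a^2 + 2*a - 8)/(a^2 + a - 30)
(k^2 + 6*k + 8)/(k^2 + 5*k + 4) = (k + 2)/(k + 1)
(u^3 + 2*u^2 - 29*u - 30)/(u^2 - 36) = (u^2 - 4*u - 5)/(u - 6)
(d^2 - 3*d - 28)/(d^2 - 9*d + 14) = (d + 4)/(d - 2)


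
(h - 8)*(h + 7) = h^2 - h - 56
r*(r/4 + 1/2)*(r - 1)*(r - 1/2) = r^4/4 + r^3/8 - 5*r^2/8 + r/4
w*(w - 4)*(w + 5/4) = w^3 - 11*w^2/4 - 5*w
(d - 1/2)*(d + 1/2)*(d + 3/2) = d^3 + 3*d^2/2 - d/4 - 3/8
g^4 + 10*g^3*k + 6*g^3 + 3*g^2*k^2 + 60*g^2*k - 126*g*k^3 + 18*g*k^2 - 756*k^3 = (g + 6)*(g - 3*k)*(g + 6*k)*(g + 7*k)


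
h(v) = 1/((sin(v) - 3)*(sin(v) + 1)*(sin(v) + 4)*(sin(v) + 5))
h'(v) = -cos(v)/((sin(v) - 3)*(sin(v) + 1)*(sin(v) + 4)*(sin(v) + 5)^2) - cos(v)/((sin(v) - 3)*(sin(v) + 1)*(sin(v) + 4)^2*(sin(v) + 5)) - cos(v)/((sin(v) - 3)*(sin(v) + 1)^2*(sin(v) + 4)*(sin(v) + 5)) - cos(v)/((sin(v) - 3)^2*(sin(v) + 1)*(sin(v) + 4)*(sin(v) + 5)) = (2*sin(4*v) + 247*cos(v) + 21*cos(3*v))/(4*(sin(v) - 3)^2*(sin(v) + 1)^2*(sin(v) + 4)^2*(sin(v) + 5)^2)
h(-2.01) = -0.21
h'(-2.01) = -0.98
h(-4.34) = -0.01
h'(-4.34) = -0.00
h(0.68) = -0.01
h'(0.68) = 0.00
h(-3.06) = -0.02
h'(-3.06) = -0.02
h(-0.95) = -0.11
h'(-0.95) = 0.35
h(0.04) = -0.02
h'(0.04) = 0.02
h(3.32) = -0.02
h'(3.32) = -0.03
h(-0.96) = -0.11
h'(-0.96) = 0.36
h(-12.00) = -0.01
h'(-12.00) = 0.01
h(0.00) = -0.02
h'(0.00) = 0.02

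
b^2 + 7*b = b*(b + 7)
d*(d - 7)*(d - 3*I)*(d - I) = d^4 - 7*d^3 - 4*I*d^3 - 3*d^2 + 28*I*d^2 + 21*d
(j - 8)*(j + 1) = j^2 - 7*j - 8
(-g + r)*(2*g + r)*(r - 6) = -2*g^2*r + 12*g^2 + g*r^2 - 6*g*r + r^3 - 6*r^2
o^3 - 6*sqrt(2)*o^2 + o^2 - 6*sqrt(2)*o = o*(o + 1)*(o - 6*sqrt(2))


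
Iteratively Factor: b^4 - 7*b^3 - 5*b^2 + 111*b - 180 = (b - 3)*(b^3 - 4*b^2 - 17*b + 60) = (b - 3)^2*(b^2 - b - 20) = (b - 3)^2*(b + 4)*(b - 5)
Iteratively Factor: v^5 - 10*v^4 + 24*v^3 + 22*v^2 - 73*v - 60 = (v + 1)*(v^4 - 11*v^3 + 35*v^2 - 13*v - 60) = (v + 1)^2*(v^3 - 12*v^2 + 47*v - 60) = (v - 3)*(v + 1)^2*(v^2 - 9*v + 20) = (v - 4)*(v - 3)*(v + 1)^2*(v - 5)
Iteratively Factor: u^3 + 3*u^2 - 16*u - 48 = (u - 4)*(u^2 + 7*u + 12) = (u - 4)*(u + 3)*(u + 4)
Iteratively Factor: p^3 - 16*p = (p)*(p^2 - 16) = p*(p + 4)*(p - 4)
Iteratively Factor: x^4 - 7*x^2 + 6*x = (x - 2)*(x^3 + 2*x^2 - 3*x) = (x - 2)*(x + 3)*(x^2 - x) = (x - 2)*(x - 1)*(x + 3)*(x)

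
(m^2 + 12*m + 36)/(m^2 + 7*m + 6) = (m + 6)/(m + 1)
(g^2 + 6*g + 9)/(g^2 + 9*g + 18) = (g + 3)/(g + 6)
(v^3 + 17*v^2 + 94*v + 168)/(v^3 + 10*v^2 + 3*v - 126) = (v + 4)/(v - 3)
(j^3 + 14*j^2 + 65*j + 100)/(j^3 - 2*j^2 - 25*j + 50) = (j^2 + 9*j + 20)/(j^2 - 7*j + 10)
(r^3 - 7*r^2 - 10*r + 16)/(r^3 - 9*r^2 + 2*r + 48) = (r - 1)/(r - 3)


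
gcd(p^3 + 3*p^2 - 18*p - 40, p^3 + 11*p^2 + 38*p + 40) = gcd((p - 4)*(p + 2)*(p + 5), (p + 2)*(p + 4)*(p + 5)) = p^2 + 7*p + 10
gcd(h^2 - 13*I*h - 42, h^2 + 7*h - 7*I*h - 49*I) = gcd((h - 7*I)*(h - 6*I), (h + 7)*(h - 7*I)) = h - 7*I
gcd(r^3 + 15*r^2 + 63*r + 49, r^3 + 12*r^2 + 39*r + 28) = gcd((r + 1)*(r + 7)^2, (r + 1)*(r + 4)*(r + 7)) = r^2 + 8*r + 7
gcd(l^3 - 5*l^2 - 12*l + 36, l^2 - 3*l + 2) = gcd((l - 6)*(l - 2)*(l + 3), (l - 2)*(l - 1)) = l - 2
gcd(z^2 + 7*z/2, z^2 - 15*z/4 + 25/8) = 1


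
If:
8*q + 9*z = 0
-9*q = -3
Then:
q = 1/3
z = -8/27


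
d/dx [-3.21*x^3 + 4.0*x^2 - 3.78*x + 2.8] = -9.63*x^2 + 8.0*x - 3.78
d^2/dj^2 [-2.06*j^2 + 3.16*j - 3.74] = -4.12000000000000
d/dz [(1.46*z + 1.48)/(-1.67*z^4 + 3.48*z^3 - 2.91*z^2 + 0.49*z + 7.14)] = (7.3146*z^4 - 0.275199999999998*z^3 - 11.2026*z^2 + 8.6136*z + 9.6992)/(2.7889*z^8 - 11.6232*z^7 + 21.8298*z^6 - 21.8902*z^5 - 11.9691*z^4 + 46.8426*z^3 - 41.3147*z^2 + 6.9972*z + 50.9796)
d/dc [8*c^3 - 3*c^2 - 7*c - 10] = 24*c^2 - 6*c - 7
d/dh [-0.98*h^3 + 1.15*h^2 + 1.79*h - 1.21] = -2.94*h^2 + 2.3*h + 1.79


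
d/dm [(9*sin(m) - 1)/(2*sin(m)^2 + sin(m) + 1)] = (-18*sin(m)^2 + 4*sin(m) + 10)*cos(m)/(sin(m) - cos(2*m) + 2)^2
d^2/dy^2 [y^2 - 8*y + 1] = 2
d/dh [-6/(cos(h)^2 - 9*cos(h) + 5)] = 6*(9 - 2*cos(h))*sin(h)/(cos(h)^2 - 9*cos(h) + 5)^2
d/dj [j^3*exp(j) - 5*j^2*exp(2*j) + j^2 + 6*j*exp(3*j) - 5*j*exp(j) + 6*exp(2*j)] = j^3*exp(j) - 10*j^2*exp(2*j) + 3*j^2*exp(j) + 18*j*exp(3*j) - 10*j*exp(2*j) - 5*j*exp(j) + 2*j + 6*exp(3*j) + 12*exp(2*j) - 5*exp(j)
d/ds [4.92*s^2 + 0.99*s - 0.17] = 9.84*s + 0.99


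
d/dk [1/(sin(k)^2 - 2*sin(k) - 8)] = 2*(1 - sin(k))*cos(k)/((sin(k) - 4)^2*(sin(k) + 2)^2)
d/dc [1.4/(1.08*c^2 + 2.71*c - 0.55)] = (-3.024*c - 3.794)/(1.08*c^2 + 2.71*c - 0.55)^2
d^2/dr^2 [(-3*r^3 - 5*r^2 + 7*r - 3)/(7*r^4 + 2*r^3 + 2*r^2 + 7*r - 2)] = 6*(-49*r^9 - 245*r^8 + 658*r^7 + 135*r^6 + 280*r^5 - 699*r^4 + 97*r^3 - 60*r^2 - 38*r - 27)/(343*r^12 + 294*r^11 + 378*r^10 + 1205*r^9 + 402*r^8 + 528*r^7 + 1013*r^6 - 258*r^5 + 186*r^4 + 199*r^3 - 270*r^2 + 84*r - 8)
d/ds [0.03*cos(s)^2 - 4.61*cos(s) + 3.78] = (4.61 - 0.06*cos(s))*sin(s)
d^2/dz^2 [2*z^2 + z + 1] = 4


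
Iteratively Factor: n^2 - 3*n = (n)*(n - 3)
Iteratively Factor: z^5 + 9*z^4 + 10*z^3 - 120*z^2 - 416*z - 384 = (z + 4)*(z^4 + 5*z^3 - 10*z^2 - 80*z - 96) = (z - 4)*(z + 4)*(z^3 + 9*z^2 + 26*z + 24) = (z - 4)*(z + 3)*(z + 4)*(z^2 + 6*z + 8) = (z - 4)*(z + 3)*(z + 4)^2*(z + 2)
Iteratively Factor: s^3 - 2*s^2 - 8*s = (s - 4)*(s^2 + 2*s) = s*(s - 4)*(s + 2)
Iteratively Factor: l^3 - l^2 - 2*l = (l)*(l^2 - l - 2) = l*(l + 1)*(l - 2)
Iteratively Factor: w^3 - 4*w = (w - 2)*(w^2 + 2*w) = (w - 2)*(w + 2)*(w)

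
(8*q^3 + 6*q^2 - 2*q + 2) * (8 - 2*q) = -16*q^4 + 52*q^3 + 52*q^2 - 20*q + 16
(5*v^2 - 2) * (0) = 0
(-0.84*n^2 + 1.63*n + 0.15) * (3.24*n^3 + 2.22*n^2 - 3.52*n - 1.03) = -2.7216*n^5 + 3.4164*n^4 + 7.0614*n^3 - 4.5394*n^2 - 2.2069*n - 0.1545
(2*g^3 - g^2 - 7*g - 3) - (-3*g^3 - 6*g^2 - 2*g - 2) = 5*g^3 + 5*g^2 - 5*g - 1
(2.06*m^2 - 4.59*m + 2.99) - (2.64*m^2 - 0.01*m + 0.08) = -0.58*m^2 - 4.58*m + 2.91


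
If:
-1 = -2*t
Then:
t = 1/2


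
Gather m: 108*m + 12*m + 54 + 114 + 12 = 120*m + 180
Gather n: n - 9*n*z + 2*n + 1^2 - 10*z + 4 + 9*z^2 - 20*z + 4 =n*(3 - 9*z) + 9*z^2 - 30*z + 9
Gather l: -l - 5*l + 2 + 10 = 12 - 6*l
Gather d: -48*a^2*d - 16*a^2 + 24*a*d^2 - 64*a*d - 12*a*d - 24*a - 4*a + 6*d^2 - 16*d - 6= -16*a^2 - 28*a + d^2*(24*a + 6) + d*(-48*a^2 - 76*a - 16) - 6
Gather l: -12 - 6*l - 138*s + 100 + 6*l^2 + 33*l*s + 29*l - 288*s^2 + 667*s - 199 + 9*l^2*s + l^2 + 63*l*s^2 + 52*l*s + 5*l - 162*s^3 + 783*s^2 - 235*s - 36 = l^2*(9*s + 7) + l*(63*s^2 + 85*s + 28) - 162*s^3 + 495*s^2 + 294*s - 147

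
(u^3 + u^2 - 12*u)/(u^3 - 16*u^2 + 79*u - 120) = u*(u + 4)/(u^2 - 13*u + 40)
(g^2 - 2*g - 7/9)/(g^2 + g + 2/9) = (3*g - 7)/(3*g + 2)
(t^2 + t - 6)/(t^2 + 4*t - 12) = (t + 3)/(t + 6)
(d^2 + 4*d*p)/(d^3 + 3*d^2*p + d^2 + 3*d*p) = (d + 4*p)/(d^2 + 3*d*p + d + 3*p)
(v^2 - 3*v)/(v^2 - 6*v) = (v - 3)/(v - 6)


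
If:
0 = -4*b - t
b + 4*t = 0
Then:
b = 0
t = 0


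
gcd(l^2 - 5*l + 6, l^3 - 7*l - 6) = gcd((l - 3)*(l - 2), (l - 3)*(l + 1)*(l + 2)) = l - 3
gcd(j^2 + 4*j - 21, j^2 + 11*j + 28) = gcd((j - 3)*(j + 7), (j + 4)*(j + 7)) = j + 7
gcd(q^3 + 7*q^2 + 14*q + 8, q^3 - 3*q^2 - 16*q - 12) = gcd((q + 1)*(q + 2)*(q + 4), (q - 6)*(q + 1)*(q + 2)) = q^2 + 3*q + 2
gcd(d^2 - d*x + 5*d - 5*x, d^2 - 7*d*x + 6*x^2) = -d + x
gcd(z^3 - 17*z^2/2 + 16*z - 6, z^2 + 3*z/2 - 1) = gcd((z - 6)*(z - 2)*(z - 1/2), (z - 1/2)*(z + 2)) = z - 1/2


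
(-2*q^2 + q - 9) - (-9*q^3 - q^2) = 9*q^3 - q^2 + q - 9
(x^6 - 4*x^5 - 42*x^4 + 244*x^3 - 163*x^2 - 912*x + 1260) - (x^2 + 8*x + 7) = x^6 - 4*x^5 - 42*x^4 + 244*x^3 - 164*x^2 - 920*x + 1253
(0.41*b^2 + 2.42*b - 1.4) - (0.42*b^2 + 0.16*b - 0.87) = -0.01*b^2 + 2.26*b - 0.53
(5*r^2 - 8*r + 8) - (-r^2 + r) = 6*r^2 - 9*r + 8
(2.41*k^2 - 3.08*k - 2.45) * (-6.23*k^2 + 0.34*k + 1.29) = -15.0143*k^4 + 20.0078*k^3 + 17.3252*k^2 - 4.8062*k - 3.1605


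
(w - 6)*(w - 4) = w^2 - 10*w + 24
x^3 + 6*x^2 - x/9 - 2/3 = (x - 1/3)*(x + 1/3)*(x + 6)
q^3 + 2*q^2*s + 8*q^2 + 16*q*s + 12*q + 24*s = (q + 2)*(q + 6)*(q + 2*s)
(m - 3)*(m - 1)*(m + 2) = m^3 - 2*m^2 - 5*m + 6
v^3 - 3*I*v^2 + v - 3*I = (v - 3*I)*(v - I)*(v + I)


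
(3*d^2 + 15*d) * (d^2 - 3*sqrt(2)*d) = 3*d^4 - 9*sqrt(2)*d^3 + 15*d^3 - 45*sqrt(2)*d^2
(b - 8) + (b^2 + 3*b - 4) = b^2 + 4*b - 12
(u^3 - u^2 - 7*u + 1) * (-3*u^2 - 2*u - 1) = -3*u^5 + u^4 + 22*u^3 + 12*u^2 + 5*u - 1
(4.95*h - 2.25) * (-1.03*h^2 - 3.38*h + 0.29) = -5.0985*h^3 - 14.4135*h^2 + 9.0405*h - 0.6525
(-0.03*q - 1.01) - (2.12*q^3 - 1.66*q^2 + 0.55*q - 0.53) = -2.12*q^3 + 1.66*q^2 - 0.58*q - 0.48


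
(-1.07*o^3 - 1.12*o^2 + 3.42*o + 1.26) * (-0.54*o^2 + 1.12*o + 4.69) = 0.5778*o^5 - 0.5936*o^4 - 8.1195*o^3 - 2.1028*o^2 + 17.451*o + 5.9094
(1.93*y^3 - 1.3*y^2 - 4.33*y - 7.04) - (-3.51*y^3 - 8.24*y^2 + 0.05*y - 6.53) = 5.44*y^3 + 6.94*y^2 - 4.38*y - 0.51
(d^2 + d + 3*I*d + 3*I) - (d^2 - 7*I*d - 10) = d + 10*I*d + 10 + 3*I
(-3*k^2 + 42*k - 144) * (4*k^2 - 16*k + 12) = -12*k^4 + 216*k^3 - 1284*k^2 + 2808*k - 1728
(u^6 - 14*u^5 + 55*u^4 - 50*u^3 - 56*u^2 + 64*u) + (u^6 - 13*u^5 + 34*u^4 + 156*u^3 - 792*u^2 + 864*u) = 2*u^6 - 27*u^5 + 89*u^4 + 106*u^3 - 848*u^2 + 928*u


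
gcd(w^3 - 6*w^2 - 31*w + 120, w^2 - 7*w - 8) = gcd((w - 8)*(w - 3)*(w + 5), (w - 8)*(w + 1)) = w - 8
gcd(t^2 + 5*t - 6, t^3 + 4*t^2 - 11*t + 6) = t^2 + 5*t - 6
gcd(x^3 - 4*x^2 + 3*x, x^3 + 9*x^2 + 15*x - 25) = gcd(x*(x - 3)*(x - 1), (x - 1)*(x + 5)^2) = x - 1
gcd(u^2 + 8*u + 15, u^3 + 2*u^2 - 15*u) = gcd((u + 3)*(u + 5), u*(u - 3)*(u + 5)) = u + 5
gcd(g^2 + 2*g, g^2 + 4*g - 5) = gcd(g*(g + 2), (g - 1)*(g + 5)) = 1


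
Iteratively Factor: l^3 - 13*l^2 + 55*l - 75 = (l - 5)*(l^2 - 8*l + 15) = (l - 5)^2*(l - 3)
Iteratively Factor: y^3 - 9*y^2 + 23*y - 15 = (y - 3)*(y^2 - 6*y + 5) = (y - 5)*(y - 3)*(y - 1)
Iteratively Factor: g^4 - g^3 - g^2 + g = (g)*(g^3 - g^2 - g + 1) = g*(g + 1)*(g^2 - 2*g + 1) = g*(g - 1)*(g + 1)*(g - 1)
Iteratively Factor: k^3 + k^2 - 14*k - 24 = (k - 4)*(k^2 + 5*k + 6) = (k - 4)*(k + 2)*(k + 3)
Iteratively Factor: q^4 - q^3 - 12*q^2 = (q - 4)*(q^3 + 3*q^2) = q*(q - 4)*(q^2 + 3*q) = q^2*(q - 4)*(q + 3)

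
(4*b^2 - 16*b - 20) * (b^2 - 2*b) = 4*b^4 - 24*b^3 + 12*b^2 + 40*b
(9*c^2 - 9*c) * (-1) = -9*c^2 + 9*c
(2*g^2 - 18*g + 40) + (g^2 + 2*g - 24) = 3*g^2 - 16*g + 16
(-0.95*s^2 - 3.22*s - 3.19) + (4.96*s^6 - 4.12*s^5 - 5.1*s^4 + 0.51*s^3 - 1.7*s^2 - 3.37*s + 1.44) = 4.96*s^6 - 4.12*s^5 - 5.1*s^4 + 0.51*s^3 - 2.65*s^2 - 6.59*s - 1.75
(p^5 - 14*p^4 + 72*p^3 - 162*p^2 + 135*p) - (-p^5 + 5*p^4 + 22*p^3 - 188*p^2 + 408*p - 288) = 2*p^5 - 19*p^4 + 50*p^3 + 26*p^2 - 273*p + 288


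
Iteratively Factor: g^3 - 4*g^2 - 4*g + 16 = (g - 4)*(g^2 - 4) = (g - 4)*(g + 2)*(g - 2)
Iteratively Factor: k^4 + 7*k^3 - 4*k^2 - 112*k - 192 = (k + 3)*(k^3 + 4*k^2 - 16*k - 64) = (k + 3)*(k + 4)*(k^2 - 16) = (k - 4)*(k + 3)*(k + 4)*(k + 4)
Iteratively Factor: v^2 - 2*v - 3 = (v - 3)*(v + 1)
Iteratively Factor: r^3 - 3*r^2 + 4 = (r + 1)*(r^2 - 4*r + 4) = (r - 2)*(r + 1)*(r - 2)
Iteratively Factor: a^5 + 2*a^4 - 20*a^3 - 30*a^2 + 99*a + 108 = (a + 3)*(a^4 - a^3 - 17*a^2 + 21*a + 36) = (a + 1)*(a + 3)*(a^3 - 2*a^2 - 15*a + 36) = (a + 1)*(a + 3)*(a + 4)*(a^2 - 6*a + 9) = (a - 3)*(a + 1)*(a + 3)*(a + 4)*(a - 3)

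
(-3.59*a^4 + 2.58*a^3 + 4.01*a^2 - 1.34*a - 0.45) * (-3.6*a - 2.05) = 12.924*a^5 - 1.9285*a^4 - 19.725*a^3 - 3.3965*a^2 + 4.367*a + 0.9225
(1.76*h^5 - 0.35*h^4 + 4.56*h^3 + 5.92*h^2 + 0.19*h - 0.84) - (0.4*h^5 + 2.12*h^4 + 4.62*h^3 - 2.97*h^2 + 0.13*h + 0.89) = 1.36*h^5 - 2.47*h^4 - 0.0600000000000005*h^3 + 8.89*h^2 + 0.06*h - 1.73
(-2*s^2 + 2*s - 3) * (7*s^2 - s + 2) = -14*s^4 + 16*s^3 - 27*s^2 + 7*s - 6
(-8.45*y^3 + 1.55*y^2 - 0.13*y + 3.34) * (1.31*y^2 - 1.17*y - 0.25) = -11.0695*y^5 + 11.917*y^4 + 0.1287*y^3 + 4.14*y^2 - 3.8753*y - 0.835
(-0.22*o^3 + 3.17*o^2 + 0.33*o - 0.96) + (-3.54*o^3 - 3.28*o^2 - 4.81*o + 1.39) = -3.76*o^3 - 0.11*o^2 - 4.48*o + 0.43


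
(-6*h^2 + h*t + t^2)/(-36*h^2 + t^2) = (6*h^2 - h*t - t^2)/(36*h^2 - t^2)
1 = 1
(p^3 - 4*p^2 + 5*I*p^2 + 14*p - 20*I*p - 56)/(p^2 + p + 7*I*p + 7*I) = (p^2 - 2*p*(2 + I) + 8*I)/(p + 1)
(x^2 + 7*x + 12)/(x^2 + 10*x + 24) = (x + 3)/(x + 6)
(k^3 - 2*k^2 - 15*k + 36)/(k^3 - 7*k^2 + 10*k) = (k^3 - 2*k^2 - 15*k + 36)/(k*(k^2 - 7*k + 10))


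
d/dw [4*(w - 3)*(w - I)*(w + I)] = 12*w^2 - 24*w + 4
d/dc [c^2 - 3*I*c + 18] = 2*c - 3*I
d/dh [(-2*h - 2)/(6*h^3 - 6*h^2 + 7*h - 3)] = 4*(6*h^3 + 6*h^2 - 6*h + 5)/(36*h^6 - 72*h^5 + 120*h^4 - 120*h^3 + 85*h^2 - 42*h + 9)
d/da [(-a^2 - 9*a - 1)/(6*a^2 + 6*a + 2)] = (12*a^2 + 2*a - 3)/(9*a^4 + 18*a^3 + 15*a^2 + 6*a + 1)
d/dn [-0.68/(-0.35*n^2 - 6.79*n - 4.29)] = (-0.476*n - 4.6172)/(0.35*n^2 + 6.79*n + 4.29)^2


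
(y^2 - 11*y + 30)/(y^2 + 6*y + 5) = (y^2 - 11*y + 30)/(y^2 + 6*y + 5)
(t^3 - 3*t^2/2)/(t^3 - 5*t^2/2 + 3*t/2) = t/(t - 1)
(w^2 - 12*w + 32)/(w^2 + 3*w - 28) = (w - 8)/(w + 7)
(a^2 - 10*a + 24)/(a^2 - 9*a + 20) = (a - 6)/(a - 5)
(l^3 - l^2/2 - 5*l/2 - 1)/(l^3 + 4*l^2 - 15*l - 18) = (l^2 - 3*l/2 - 1)/(l^2 + 3*l - 18)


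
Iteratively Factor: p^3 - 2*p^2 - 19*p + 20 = (p - 1)*(p^2 - p - 20) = (p - 5)*(p - 1)*(p + 4)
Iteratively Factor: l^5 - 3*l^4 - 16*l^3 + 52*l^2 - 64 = (l + 1)*(l^4 - 4*l^3 - 12*l^2 + 64*l - 64) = (l - 2)*(l + 1)*(l^3 - 2*l^2 - 16*l + 32) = (l - 2)*(l + 1)*(l + 4)*(l^2 - 6*l + 8) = (l - 4)*(l - 2)*(l + 1)*(l + 4)*(l - 2)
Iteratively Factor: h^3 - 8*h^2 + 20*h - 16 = (h - 2)*(h^2 - 6*h + 8) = (h - 4)*(h - 2)*(h - 2)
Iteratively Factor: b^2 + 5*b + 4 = (b + 1)*(b + 4)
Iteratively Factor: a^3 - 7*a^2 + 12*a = (a - 3)*(a^2 - 4*a) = a*(a - 3)*(a - 4)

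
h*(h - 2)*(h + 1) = h^3 - h^2 - 2*h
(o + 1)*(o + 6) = o^2 + 7*o + 6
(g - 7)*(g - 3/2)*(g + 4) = g^3 - 9*g^2/2 - 47*g/2 + 42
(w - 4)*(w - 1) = w^2 - 5*w + 4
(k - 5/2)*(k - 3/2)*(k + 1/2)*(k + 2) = k^4 - 3*k^3/2 - 21*k^2/4 + 43*k/8 + 15/4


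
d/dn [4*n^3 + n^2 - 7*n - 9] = 12*n^2 + 2*n - 7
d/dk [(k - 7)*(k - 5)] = 2*k - 12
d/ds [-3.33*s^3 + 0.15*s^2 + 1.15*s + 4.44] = -9.99*s^2 + 0.3*s + 1.15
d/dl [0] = 0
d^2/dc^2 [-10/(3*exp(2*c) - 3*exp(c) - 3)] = 10*(2*(2*exp(c) - 1)^2*exp(c) + (4*exp(c) - 1)*(-exp(2*c) + exp(c) + 1))*exp(c)/(3*(-exp(2*c) + exp(c) + 1)^3)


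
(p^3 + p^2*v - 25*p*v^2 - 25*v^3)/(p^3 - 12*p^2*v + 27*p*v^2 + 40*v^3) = (p + 5*v)/(p - 8*v)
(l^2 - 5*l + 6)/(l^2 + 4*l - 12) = (l - 3)/(l + 6)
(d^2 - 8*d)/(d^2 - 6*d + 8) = d*(d - 8)/(d^2 - 6*d + 8)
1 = 1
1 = 1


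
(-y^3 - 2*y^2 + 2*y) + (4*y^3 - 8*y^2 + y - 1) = 3*y^3 - 10*y^2 + 3*y - 1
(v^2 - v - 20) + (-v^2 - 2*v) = -3*v - 20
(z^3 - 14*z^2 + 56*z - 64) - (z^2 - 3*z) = z^3 - 15*z^2 + 59*z - 64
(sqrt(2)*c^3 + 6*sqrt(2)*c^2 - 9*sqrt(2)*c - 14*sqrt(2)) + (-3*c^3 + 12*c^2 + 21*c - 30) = -3*c^3 + sqrt(2)*c^3 + 6*sqrt(2)*c^2 + 12*c^2 - 9*sqrt(2)*c + 21*c - 30 - 14*sqrt(2)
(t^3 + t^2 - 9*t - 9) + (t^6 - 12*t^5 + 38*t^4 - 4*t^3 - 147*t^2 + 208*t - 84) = t^6 - 12*t^5 + 38*t^4 - 3*t^3 - 146*t^2 + 199*t - 93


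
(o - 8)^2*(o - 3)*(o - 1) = o^4 - 20*o^3 + 131*o^2 - 304*o + 192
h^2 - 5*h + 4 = (h - 4)*(h - 1)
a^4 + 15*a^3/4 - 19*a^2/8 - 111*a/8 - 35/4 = (a - 2)*(a + 1)*(a + 5/4)*(a + 7/2)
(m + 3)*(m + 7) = m^2 + 10*m + 21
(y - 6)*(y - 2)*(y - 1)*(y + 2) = y^4 - 7*y^3 + 2*y^2 + 28*y - 24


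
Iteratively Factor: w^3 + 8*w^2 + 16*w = (w)*(w^2 + 8*w + 16) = w*(w + 4)*(w + 4)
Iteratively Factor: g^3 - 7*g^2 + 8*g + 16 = (g + 1)*(g^2 - 8*g + 16) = (g - 4)*(g + 1)*(g - 4)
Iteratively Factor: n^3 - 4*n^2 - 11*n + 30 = (n - 2)*(n^2 - 2*n - 15) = (n - 2)*(n + 3)*(n - 5)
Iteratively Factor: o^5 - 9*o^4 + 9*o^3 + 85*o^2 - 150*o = (o - 2)*(o^4 - 7*o^3 - 5*o^2 + 75*o) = o*(o - 2)*(o^3 - 7*o^2 - 5*o + 75) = o*(o - 2)*(o + 3)*(o^2 - 10*o + 25) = o*(o - 5)*(o - 2)*(o + 3)*(o - 5)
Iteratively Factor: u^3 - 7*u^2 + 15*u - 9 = (u - 3)*(u^2 - 4*u + 3) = (u - 3)^2*(u - 1)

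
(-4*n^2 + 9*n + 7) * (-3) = 12*n^2 - 27*n - 21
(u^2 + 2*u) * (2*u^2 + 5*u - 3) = 2*u^4 + 9*u^3 + 7*u^2 - 6*u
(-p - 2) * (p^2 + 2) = -p^3 - 2*p^2 - 2*p - 4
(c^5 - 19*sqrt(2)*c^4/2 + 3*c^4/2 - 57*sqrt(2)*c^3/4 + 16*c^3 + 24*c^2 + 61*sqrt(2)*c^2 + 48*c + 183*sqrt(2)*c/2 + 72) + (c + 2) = c^5 - 19*sqrt(2)*c^4/2 + 3*c^4/2 - 57*sqrt(2)*c^3/4 + 16*c^3 + 24*c^2 + 61*sqrt(2)*c^2 + 49*c + 183*sqrt(2)*c/2 + 74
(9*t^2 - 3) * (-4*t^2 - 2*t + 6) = -36*t^4 - 18*t^3 + 66*t^2 + 6*t - 18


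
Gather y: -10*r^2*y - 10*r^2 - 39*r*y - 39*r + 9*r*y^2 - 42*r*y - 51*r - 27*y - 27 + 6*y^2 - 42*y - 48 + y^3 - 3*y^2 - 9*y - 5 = -10*r^2 - 90*r + y^3 + y^2*(9*r + 3) + y*(-10*r^2 - 81*r - 78) - 80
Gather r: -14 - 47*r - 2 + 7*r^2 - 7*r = 7*r^2 - 54*r - 16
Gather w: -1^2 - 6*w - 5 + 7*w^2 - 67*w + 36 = 7*w^2 - 73*w + 30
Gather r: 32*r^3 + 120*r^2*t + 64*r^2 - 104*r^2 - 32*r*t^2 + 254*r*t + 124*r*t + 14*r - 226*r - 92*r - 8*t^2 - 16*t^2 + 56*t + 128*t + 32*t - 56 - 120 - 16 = 32*r^3 + r^2*(120*t - 40) + r*(-32*t^2 + 378*t - 304) - 24*t^2 + 216*t - 192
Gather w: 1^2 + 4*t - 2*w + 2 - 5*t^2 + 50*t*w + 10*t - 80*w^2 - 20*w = -5*t^2 + 14*t - 80*w^2 + w*(50*t - 22) + 3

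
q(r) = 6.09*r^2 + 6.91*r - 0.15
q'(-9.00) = -102.71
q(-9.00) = 430.95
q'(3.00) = 43.45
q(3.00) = 75.39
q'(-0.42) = 1.79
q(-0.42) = -1.98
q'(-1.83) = -15.38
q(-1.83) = 7.60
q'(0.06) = 7.64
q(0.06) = 0.29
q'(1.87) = 29.69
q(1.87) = 34.07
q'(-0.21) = 4.35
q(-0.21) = -1.33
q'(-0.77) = -2.47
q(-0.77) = -1.86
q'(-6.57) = -73.11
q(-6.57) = 217.33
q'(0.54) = 13.49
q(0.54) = 5.36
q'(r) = 12.18*r + 6.91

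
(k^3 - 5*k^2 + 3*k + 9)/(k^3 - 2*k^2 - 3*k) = (k - 3)/k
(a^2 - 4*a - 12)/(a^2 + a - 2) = (a - 6)/(a - 1)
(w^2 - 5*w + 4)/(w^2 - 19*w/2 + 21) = 2*(w^2 - 5*w + 4)/(2*w^2 - 19*w + 42)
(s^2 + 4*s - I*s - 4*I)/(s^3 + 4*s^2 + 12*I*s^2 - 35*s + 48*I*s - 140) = (s - I)/(s^2 + 12*I*s - 35)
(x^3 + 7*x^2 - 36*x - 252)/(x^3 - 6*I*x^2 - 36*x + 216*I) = (x + 7)/(x - 6*I)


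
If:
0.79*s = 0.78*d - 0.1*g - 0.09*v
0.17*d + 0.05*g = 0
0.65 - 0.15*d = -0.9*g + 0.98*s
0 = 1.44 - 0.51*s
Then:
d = -0.66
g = 2.24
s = 2.82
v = -32.99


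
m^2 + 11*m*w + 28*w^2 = (m + 4*w)*(m + 7*w)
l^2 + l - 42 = (l - 6)*(l + 7)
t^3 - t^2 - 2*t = t*(t - 2)*(t + 1)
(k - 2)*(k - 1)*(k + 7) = k^3 + 4*k^2 - 19*k + 14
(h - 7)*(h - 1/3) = h^2 - 22*h/3 + 7/3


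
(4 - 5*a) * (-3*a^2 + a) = 15*a^3 - 17*a^2 + 4*a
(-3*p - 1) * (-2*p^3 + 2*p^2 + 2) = 6*p^4 - 4*p^3 - 2*p^2 - 6*p - 2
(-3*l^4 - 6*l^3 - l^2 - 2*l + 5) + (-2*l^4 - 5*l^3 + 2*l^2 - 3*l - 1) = -5*l^4 - 11*l^3 + l^2 - 5*l + 4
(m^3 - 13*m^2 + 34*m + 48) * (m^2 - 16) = m^5 - 13*m^4 + 18*m^3 + 256*m^2 - 544*m - 768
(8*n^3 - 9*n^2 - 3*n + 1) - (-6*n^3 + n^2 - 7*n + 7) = 14*n^3 - 10*n^2 + 4*n - 6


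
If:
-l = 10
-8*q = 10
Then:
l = -10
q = -5/4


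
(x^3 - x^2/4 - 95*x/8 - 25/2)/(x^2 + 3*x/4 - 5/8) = (2*x^2 - 3*x - 20)/(2*x - 1)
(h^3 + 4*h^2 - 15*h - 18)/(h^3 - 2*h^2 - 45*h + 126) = (h^2 + 7*h + 6)/(h^2 + h - 42)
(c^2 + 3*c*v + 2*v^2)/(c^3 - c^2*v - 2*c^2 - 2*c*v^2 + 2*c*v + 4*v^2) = (-c - 2*v)/(-c^2 + 2*c*v + 2*c - 4*v)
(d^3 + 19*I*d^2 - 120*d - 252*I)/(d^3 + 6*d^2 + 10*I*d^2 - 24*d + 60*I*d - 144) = (d^2 + 13*I*d - 42)/(d^2 + d*(6 + 4*I) + 24*I)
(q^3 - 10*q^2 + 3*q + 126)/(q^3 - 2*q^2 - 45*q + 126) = (q^2 - 4*q - 21)/(q^2 + 4*q - 21)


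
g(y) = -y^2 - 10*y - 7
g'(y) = -2*y - 10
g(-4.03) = 17.06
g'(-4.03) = -1.94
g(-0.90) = 1.19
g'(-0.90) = -8.20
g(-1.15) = 3.18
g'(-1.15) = -7.70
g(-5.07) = 18.00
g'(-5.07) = 0.14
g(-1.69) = 7.04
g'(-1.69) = -6.62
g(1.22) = -20.69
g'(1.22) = -12.44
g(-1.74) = 7.37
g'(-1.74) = -6.52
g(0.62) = -13.58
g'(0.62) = -11.24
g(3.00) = -46.00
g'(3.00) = -16.00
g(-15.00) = -82.00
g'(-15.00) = 20.00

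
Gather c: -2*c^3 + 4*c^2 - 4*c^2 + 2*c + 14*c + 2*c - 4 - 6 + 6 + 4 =-2*c^3 + 18*c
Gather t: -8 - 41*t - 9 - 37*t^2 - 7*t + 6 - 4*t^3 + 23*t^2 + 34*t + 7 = -4*t^3 - 14*t^2 - 14*t - 4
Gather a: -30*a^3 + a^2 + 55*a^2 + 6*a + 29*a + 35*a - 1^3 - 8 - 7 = -30*a^3 + 56*a^2 + 70*a - 16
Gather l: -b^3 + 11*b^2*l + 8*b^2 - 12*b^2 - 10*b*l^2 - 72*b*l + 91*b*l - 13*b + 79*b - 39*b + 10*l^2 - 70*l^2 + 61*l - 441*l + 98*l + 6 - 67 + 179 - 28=-b^3 - 4*b^2 + 27*b + l^2*(-10*b - 60) + l*(11*b^2 + 19*b - 282) + 90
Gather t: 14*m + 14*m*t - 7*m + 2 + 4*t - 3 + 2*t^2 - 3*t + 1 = 7*m + 2*t^2 + t*(14*m + 1)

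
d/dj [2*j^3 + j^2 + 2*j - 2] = 6*j^2 + 2*j + 2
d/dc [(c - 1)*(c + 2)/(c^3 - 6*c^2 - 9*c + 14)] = -1/(c^2 - 14*c + 49)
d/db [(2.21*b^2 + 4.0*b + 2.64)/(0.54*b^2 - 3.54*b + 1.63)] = (-9.9834*b^2 + 4.3534*b + 15.8656)/(0.2916*b^4 - 3.8232*b^3 + 14.292*b^2 - 11.5404*b + 2.6569)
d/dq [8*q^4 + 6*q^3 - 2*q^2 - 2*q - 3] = 32*q^3 + 18*q^2 - 4*q - 2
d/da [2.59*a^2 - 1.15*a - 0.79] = 5.18*a - 1.15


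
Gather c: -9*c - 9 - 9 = -9*c - 18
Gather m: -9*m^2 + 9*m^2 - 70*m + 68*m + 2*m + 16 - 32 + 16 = 0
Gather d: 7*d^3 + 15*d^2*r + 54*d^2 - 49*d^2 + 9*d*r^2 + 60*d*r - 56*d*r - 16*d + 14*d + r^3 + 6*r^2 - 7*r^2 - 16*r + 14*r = 7*d^3 + d^2*(15*r + 5) + d*(9*r^2 + 4*r - 2) + r^3 - r^2 - 2*r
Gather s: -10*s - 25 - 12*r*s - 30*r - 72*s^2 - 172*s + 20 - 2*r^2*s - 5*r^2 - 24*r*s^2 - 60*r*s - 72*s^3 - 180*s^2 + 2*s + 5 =-5*r^2 - 30*r - 72*s^3 + s^2*(-24*r - 252) + s*(-2*r^2 - 72*r - 180)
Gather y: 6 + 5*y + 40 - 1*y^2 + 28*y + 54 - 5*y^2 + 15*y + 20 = -6*y^2 + 48*y + 120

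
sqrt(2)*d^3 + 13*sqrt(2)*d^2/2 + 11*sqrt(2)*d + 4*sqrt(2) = (d + 2)*(d + 4)*(sqrt(2)*d + sqrt(2)/2)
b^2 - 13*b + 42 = (b - 7)*(b - 6)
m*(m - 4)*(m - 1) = m^3 - 5*m^2 + 4*m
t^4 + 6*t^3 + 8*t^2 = t^2*(t + 2)*(t + 4)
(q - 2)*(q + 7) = q^2 + 5*q - 14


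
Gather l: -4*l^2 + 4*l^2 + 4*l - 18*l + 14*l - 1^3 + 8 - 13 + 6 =0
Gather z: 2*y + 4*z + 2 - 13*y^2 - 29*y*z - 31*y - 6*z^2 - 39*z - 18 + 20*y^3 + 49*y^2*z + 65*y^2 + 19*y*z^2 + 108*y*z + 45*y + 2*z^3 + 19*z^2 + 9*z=20*y^3 + 52*y^2 + 16*y + 2*z^3 + z^2*(19*y + 13) + z*(49*y^2 + 79*y - 26) - 16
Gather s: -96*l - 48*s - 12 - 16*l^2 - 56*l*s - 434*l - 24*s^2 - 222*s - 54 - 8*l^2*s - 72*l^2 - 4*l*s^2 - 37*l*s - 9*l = -88*l^2 - 539*l + s^2*(-4*l - 24) + s*(-8*l^2 - 93*l - 270) - 66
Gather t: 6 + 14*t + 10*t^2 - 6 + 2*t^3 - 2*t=2*t^3 + 10*t^2 + 12*t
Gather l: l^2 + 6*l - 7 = l^2 + 6*l - 7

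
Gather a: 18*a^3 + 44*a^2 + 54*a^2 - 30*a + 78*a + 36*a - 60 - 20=18*a^3 + 98*a^2 + 84*a - 80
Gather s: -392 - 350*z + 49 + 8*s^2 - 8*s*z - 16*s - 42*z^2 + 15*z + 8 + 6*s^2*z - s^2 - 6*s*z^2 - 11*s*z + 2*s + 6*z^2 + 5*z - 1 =s^2*(6*z + 7) + s*(-6*z^2 - 19*z - 14) - 36*z^2 - 330*z - 336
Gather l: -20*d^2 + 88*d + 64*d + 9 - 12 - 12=-20*d^2 + 152*d - 15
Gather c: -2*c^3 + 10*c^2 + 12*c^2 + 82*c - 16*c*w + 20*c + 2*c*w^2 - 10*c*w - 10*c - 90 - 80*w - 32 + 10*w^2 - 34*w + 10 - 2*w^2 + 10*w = -2*c^3 + 22*c^2 + c*(2*w^2 - 26*w + 92) + 8*w^2 - 104*w - 112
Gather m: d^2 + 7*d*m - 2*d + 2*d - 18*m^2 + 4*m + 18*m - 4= d^2 - 18*m^2 + m*(7*d + 22) - 4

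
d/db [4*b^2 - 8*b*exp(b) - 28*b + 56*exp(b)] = -8*b*exp(b) + 8*b + 48*exp(b) - 28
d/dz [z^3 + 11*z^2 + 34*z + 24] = 3*z^2 + 22*z + 34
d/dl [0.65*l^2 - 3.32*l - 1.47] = 1.3*l - 3.32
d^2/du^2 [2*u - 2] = 0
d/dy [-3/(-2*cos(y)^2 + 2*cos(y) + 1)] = 6*(-sin(y) + sin(2*y))/(2*cos(y) - cos(2*y))^2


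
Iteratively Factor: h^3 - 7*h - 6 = (h + 1)*(h^2 - h - 6) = (h + 1)*(h + 2)*(h - 3)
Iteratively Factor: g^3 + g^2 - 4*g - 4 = (g + 1)*(g^2 - 4) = (g - 2)*(g + 1)*(g + 2)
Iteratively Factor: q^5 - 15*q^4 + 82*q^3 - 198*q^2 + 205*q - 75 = (q - 1)*(q^4 - 14*q^3 + 68*q^2 - 130*q + 75) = (q - 5)*(q - 1)*(q^3 - 9*q^2 + 23*q - 15) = (q - 5)^2*(q - 1)*(q^2 - 4*q + 3) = (q - 5)^2*(q - 1)^2*(q - 3)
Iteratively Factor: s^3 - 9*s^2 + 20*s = (s - 4)*(s^2 - 5*s) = s*(s - 4)*(s - 5)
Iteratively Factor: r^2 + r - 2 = (r - 1)*(r + 2)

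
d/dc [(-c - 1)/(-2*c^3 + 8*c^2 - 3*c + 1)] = (2*c^3 - 8*c^2 + 3*c - (c + 1)*(6*c^2 - 16*c + 3) - 1)/(2*c^3 - 8*c^2 + 3*c - 1)^2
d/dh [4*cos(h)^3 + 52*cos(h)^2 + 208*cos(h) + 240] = 4*(3*sin(h)^2 - 26*cos(h) - 55)*sin(h)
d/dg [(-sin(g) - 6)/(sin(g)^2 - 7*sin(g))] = (cos(g) + 12/tan(g) - 42*cos(g)/sin(g)^2)/(sin(g) - 7)^2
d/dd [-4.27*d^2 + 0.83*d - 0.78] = 0.83 - 8.54*d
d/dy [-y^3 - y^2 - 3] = y*(-3*y - 2)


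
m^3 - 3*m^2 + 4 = (m - 2)^2*(m + 1)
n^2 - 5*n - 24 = (n - 8)*(n + 3)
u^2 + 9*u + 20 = (u + 4)*(u + 5)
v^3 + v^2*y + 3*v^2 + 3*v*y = v*(v + 3)*(v + y)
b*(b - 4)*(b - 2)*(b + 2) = b^4 - 4*b^3 - 4*b^2 + 16*b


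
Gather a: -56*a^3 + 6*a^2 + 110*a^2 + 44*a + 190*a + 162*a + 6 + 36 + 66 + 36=-56*a^3 + 116*a^2 + 396*a + 144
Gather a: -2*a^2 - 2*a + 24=-2*a^2 - 2*a + 24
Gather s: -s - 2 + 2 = -s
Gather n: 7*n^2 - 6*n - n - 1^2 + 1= 7*n^2 - 7*n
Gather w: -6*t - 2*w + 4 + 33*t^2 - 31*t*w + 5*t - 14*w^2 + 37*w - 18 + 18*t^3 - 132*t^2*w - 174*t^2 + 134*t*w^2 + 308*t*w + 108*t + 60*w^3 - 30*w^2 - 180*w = 18*t^3 - 141*t^2 + 107*t + 60*w^3 + w^2*(134*t - 44) + w*(-132*t^2 + 277*t - 145) - 14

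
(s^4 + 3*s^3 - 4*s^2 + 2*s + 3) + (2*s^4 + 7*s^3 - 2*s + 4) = 3*s^4 + 10*s^3 - 4*s^2 + 7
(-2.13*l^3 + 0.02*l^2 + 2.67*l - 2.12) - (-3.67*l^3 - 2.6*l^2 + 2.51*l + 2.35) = 1.54*l^3 + 2.62*l^2 + 0.16*l - 4.47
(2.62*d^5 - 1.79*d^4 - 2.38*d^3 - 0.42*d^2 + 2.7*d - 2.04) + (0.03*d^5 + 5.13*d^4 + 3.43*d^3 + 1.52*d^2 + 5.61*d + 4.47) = 2.65*d^5 + 3.34*d^4 + 1.05*d^3 + 1.1*d^2 + 8.31*d + 2.43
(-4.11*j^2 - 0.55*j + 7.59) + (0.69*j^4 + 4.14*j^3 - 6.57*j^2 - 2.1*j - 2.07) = 0.69*j^4 + 4.14*j^3 - 10.68*j^2 - 2.65*j + 5.52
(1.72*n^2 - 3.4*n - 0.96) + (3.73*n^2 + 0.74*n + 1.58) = 5.45*n^2 - 2.66*n + 0.62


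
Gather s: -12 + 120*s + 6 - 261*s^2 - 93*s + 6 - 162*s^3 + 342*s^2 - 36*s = -162*s^3 + 81*s^2 - 9*s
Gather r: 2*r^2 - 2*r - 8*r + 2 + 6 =2*r^2 - 10*r + 8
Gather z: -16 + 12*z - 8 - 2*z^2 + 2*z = -2*z^2 + 14*z - 24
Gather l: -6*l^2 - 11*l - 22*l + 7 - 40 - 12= -6*l^2 - 33*l - 45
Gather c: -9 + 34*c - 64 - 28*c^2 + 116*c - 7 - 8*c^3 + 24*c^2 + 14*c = -8*c^3 - 4*c^2 + 164*c - 80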